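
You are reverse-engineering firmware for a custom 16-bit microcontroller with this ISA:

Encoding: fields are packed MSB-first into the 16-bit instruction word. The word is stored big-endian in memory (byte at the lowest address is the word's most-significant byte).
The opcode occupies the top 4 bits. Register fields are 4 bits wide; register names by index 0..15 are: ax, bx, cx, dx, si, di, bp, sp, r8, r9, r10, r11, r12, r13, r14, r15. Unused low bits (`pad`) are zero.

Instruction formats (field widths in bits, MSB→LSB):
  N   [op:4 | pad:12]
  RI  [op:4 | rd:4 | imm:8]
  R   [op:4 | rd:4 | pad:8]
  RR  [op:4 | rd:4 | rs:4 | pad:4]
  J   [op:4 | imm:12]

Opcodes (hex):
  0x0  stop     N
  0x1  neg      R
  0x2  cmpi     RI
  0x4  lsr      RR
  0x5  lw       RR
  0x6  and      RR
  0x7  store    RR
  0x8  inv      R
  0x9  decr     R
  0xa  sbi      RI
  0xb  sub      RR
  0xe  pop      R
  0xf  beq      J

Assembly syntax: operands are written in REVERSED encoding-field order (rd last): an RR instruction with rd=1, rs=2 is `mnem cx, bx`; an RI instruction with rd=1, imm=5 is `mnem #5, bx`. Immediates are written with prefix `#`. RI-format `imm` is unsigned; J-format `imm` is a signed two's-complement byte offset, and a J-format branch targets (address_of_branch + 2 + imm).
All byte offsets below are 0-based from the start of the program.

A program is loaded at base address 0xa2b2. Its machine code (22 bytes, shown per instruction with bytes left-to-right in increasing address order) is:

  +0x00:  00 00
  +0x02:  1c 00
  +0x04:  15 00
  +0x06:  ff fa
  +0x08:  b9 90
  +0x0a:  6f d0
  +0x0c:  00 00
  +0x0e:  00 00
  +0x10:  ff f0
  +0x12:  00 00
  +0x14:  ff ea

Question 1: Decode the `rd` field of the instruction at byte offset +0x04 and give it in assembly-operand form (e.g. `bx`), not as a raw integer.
di

off 0x04: read 15 00 as big → 0x1500
  opcode bits[15:12]=0x1: neg/R
  [11:8] rd=5 = di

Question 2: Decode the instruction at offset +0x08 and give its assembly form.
off 0x08: read b9 90 as big → 0xb990
  op=0xb990>>12=0xb ⇒ sub (RR)
  rd@[11:8]=0x9 ⇒ r9
  rs@[7:4]=0x9 ⇒ r9

sub r9, r9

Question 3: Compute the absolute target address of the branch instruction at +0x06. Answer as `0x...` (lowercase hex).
0xa2b4

@+06  big-endian(ff fa) = 0xfffa
  op=0xfffa>>12=0xf ⇒ beq (J)
  [11:0] imm=4090 (s12→-6) = #-6
  target = base 0xa2b2 + off 0x06 + 2 + imm -6 = 0xa2b4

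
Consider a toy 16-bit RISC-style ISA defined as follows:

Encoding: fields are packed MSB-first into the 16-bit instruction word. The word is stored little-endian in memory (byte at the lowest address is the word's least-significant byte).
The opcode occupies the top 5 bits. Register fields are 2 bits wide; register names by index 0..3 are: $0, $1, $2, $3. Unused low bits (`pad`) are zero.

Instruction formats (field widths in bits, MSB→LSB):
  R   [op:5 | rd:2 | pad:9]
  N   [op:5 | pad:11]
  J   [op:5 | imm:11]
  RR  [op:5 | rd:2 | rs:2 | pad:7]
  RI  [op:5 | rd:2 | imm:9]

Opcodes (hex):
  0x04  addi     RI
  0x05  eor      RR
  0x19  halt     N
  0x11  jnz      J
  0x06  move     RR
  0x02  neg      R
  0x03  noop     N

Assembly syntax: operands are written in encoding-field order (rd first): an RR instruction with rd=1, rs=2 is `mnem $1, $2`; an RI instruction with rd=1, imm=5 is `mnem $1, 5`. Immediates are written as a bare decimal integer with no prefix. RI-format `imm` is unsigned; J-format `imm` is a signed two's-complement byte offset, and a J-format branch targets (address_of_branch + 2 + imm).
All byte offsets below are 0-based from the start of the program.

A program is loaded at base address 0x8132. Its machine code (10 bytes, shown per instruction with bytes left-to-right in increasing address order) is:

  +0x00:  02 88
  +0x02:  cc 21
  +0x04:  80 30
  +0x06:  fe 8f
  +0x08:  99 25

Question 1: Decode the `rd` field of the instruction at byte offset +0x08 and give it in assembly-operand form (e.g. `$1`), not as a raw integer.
[08] 99 25 → 0x2599
  op=0x2599>>11=0x4 ⇒ addi (RI)
  rd: (w>>9)&0x3=0x2 → $2
  imm: (w>>0)&0x1ff=0x199 → 409

$2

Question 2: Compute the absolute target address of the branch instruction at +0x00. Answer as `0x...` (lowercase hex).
[00] 02 88 → 0x8802
  top 5b → 0x11 → jnz [J]
  [10:0] imm=2 = 2
  target = base 0x8132 + off 0x00 + 2 + imm 2 = 0x8136

0x8136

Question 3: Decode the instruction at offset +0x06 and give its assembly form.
jnz -2

+0x06: fe 8f ⇒ word 0x8ffe (little)
  top 5b → 0x11 → jnz [J]
  imm: (w>>0)&0x7ff=0x7fe (s11→-2) → -2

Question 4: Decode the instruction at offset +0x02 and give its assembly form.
+0x02: cc 21 ⇒ word 0x21cc (little)
  top 5b → 0x4 → addi [RI]
  rd@[10:9]=0x0 ⇒ $0
  imm@[8:0]=0x1cc ⇒ 460

addi $0, 460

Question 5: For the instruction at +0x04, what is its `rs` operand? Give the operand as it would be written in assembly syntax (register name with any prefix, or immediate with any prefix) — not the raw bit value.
$1

+0x04: 80 30 ⇒ word 0x3080 (little)
  opcode bits[15:11]=0x6: move/RR
  [10:9] rd=0 = $0
  [8:7] rs=1 = $1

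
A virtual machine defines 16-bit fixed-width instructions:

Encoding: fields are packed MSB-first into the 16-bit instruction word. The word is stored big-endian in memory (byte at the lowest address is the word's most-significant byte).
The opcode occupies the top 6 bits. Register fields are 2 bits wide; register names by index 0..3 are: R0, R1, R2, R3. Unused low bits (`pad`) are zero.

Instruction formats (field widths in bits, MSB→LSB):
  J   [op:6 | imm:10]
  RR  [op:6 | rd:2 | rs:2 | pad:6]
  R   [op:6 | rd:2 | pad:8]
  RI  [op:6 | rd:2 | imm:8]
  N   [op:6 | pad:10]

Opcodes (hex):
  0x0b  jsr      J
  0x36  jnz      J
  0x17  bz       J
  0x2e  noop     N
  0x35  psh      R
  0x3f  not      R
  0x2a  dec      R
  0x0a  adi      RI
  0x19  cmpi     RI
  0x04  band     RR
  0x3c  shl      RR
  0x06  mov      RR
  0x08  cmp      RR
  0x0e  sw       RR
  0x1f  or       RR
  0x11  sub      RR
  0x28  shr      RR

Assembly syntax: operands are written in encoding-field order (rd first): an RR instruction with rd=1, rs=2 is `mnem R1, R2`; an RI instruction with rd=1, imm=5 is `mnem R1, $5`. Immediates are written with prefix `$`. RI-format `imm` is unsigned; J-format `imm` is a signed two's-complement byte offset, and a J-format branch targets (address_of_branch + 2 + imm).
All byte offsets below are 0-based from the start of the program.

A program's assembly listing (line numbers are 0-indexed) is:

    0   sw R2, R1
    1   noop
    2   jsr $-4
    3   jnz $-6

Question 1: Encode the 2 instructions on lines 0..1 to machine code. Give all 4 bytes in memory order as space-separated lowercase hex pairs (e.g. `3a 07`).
0. sw fields op=0xe:6|rd=2:2|rs=1:2|pad=0:6 → word 3a40h → 3a 40
1. noop fields op=0x2e:6|pad=0:10 → word b800h → b8 00

3a 40 b8 00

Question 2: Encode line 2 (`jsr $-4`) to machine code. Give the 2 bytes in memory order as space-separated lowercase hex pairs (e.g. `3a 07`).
2f fc

2. jsr fields op=0xb:6|imm=-4:10 → word 2ffch → 2f fc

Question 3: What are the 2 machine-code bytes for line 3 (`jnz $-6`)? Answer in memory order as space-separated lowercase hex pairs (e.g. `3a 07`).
db fa

3. jnz fields op=0x36:6|imm=-6:10 → word dbfah → db fa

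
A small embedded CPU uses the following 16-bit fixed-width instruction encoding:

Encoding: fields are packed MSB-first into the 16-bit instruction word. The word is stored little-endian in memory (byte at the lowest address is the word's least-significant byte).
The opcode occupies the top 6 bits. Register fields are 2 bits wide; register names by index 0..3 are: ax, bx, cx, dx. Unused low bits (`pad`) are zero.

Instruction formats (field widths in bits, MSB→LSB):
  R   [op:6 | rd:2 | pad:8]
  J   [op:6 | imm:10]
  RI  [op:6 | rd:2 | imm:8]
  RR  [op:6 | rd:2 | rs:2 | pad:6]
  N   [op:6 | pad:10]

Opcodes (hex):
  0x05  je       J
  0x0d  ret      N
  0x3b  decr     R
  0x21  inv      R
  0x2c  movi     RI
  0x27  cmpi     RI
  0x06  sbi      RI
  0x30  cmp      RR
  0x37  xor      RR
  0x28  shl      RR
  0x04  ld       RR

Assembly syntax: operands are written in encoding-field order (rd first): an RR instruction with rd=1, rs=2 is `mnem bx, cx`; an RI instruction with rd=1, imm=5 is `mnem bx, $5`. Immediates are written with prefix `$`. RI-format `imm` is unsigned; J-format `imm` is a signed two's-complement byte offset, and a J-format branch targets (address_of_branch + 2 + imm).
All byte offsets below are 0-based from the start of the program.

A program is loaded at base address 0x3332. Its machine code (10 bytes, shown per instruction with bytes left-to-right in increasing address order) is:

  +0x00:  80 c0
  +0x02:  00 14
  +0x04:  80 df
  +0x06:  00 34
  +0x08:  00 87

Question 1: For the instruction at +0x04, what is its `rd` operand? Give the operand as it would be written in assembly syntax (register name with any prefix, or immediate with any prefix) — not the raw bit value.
dx

[04] 80 df → 0xdf80
  op=0xdf80>>10=0x37 ⇒ xor (RR)
  [9:8] rd=3 = dx
  [7:6] rs=2 = cx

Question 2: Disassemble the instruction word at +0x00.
@+00  little-endian(80 c0) = 0xc080
  opcode bits[15:10]=0x30: cmp/RR
  [9:8] rd=0 = ax
  [7:6] rs=2 = cx

cmp ax, cx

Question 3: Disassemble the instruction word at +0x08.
@+08  little-endian(00 87) = 0x8700
  op=0x8700>>10=0x21 ⇒ inv (R)
  rd: (w>>8)&0x3=0x3 → dx

inv dx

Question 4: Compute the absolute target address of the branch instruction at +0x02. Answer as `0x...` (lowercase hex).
0x3336

@+02  little-endian(00 14) = 0x1400
  opcode bits[15:10]=0x5: je/J
  [9:0] imm=0 = $0
  target = base 0x3332 + off 0x02 + 2 + imm 0 = 0x3336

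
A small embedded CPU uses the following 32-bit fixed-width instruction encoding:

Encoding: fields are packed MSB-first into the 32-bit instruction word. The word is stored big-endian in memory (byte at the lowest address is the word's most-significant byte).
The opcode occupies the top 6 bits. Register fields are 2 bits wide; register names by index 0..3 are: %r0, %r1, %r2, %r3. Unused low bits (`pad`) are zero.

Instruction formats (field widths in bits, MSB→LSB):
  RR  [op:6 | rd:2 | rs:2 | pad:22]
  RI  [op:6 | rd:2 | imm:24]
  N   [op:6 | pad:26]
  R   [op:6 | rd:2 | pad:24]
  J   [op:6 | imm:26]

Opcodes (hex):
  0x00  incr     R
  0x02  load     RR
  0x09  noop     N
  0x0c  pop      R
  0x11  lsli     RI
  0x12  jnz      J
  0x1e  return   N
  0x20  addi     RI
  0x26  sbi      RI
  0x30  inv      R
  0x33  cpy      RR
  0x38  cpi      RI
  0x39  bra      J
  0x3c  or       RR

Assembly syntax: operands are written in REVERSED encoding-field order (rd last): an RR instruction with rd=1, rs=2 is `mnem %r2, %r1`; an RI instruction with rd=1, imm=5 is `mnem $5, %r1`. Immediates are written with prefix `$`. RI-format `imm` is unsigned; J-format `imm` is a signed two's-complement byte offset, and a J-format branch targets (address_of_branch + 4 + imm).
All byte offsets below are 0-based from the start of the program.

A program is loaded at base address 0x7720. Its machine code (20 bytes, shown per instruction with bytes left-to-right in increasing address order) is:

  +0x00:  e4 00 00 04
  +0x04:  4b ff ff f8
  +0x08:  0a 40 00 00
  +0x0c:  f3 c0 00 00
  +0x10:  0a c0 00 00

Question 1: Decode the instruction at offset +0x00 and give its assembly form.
bra $4

@+00  big-endian(e4 00 00 04) = 0xe4000004
  op=0xe4000004>>26=0x39 ⇒ bra (J)
  imm: (w>>0)&0x3ffffff=0x4 → $4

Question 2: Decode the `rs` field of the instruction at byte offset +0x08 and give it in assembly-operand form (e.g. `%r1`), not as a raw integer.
+0x08: 0a 40 00 00 ⇒ word 0x0a400000 (big)
  op=0x0a400000>>26=0x2 ⇒ load (RR)
  [25:24] rd=2 = %r2
  [23:22] rs=1 = %r1

%r1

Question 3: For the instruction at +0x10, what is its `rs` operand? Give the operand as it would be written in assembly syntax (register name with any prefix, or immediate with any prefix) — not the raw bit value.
off 0x10: read 0a c0 00 00 as big → 0x0ac00000
  opcode bits[31:26]=0x2: load/RR
  rd: (w>>24)&0x3=0x2 → %r2
  rs: (w>>22)&0x3=0x3 → %r3

%r3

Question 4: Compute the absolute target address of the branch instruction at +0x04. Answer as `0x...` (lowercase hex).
@+04  big-endian(4b ff ff f8) = 0x4bfffff8
  opcode bits[31:26]=0x12: jnz/J
  imm: (w>>0)&0x3ffffff=0x3fffff8 (s26→-8) → $-8
  target = base 0x7720 + off 0x04 + 4 + imm -8 = 0x7720

0x7720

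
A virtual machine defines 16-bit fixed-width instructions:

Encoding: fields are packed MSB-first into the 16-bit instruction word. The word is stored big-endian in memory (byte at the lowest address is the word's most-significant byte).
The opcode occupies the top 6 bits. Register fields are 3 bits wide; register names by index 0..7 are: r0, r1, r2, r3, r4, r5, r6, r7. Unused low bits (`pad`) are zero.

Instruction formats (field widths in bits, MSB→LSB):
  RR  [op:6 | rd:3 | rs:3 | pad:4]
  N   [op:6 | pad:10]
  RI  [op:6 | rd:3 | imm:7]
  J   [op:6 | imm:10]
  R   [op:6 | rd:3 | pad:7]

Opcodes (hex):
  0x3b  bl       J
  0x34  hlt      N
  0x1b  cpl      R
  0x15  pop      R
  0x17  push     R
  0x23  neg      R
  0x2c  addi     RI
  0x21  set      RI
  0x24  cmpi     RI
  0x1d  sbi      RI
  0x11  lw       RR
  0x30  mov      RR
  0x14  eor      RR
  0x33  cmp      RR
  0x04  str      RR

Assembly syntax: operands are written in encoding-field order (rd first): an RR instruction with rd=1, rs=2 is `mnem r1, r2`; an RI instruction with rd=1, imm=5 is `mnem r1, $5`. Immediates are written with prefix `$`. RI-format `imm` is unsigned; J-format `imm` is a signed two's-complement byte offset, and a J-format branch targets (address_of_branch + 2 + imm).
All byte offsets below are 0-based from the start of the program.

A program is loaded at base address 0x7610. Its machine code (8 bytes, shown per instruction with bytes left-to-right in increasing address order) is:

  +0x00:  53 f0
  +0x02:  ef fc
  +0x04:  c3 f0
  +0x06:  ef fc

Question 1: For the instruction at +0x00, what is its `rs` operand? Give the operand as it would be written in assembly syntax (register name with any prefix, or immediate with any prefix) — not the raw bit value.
r7

@+00  big-endian(53 f0) = 0x53f0
  top 6b → 0x14 → eor [RR]
  [9:7] rd=7 = r7
  [6:4] rs=7 = r7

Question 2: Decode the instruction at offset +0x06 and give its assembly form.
+0x06: ef fc ⇒ word 0xeffc (big)
  op=0xeffc>>10=0x3b ⇒ bl (J)
  imm: (w>>0)&0x3ff=0x3fc (s10→-4) → $-4

bl $-4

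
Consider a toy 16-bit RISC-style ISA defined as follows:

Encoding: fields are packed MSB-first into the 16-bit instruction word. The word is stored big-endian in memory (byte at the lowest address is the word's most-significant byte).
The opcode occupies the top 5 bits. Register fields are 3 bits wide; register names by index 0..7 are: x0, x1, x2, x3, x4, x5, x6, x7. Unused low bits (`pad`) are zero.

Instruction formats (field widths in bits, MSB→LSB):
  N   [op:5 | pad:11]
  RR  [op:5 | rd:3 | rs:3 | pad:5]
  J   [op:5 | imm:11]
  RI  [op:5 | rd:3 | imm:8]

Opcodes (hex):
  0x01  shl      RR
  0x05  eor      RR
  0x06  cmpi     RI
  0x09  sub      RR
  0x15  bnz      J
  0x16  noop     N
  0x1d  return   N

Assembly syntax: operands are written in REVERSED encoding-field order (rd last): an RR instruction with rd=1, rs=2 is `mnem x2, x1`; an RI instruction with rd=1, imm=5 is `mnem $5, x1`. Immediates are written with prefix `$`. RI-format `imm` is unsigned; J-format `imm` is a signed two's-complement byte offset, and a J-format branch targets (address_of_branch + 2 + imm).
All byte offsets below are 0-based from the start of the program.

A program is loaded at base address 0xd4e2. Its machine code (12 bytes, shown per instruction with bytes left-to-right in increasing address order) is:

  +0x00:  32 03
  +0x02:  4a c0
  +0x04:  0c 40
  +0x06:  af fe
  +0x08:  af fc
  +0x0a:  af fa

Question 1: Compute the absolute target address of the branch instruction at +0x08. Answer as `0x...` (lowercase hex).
0xd4e8

[08] af fc → 0xaffc
  top 5b → 0x15 → bnz [J]
  imm@[10:0]=0x7fc (s11→-4) ⇒ $-4
  target = base 0xd4e2 + off 0x08 + 2 + imm -4 = 0xd4e8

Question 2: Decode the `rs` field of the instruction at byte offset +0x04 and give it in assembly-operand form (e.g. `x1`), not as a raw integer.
off 0x04: read 0c 40 as big → 0x0c40
  op=0x0c40>>11=0x1 ⇒ shl (RR)
  rd@[10:8]=0x4 ⇒ x4
  rs@[7:5]=0x2 ⇒ x2

x2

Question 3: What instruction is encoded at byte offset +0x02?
sub x6, x2

@+02  big-endian(4a c0) = 0x4ac0
  opcode bits[15:11]=0x9: sub/RR
  [10:8] rd=2 = x2
  [7:5] rs=6 = x6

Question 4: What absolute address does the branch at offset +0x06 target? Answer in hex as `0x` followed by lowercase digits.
off 0x06: read af fe as big → 0xaffe
  op=0xaffe>>11=0x15 ⇒ bnz (J)
  imm: (w>>0)&0x7ff=0x7fe (s11→-2) → $-2
  target = base 0xd4e2 + off 0x06 + 2 + imm -2 = 0xd4e8

0xd4e8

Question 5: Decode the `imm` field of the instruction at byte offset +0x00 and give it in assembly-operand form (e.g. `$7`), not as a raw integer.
+0x00: 32 03 ⇒ word 0x3203 (big)
  top 5b → 0x6 → cmpi [RI]
  rd@[10:8]=0x2 ⇒ x2
  imm@[7:0]=0x3 ⇒ $3

$3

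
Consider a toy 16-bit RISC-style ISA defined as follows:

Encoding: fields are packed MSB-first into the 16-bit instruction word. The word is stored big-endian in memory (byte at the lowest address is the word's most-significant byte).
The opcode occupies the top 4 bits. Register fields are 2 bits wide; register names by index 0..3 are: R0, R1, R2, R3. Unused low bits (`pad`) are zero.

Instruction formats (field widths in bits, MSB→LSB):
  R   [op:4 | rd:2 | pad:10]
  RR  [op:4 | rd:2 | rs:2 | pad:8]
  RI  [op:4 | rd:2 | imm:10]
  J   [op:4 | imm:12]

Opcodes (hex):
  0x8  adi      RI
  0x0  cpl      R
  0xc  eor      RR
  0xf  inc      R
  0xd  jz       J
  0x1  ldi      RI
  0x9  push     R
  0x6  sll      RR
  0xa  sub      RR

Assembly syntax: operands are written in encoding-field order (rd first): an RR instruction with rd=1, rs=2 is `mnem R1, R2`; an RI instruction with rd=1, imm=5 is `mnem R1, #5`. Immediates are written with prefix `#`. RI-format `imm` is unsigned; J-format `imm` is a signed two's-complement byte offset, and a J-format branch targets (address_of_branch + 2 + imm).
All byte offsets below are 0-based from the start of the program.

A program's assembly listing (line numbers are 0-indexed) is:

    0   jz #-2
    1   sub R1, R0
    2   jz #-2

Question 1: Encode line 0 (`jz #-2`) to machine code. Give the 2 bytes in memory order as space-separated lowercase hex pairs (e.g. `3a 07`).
line 0 (jz): pack op=0xd:4|imm=-2:12 = 0xdffe; big→ df fe

df fe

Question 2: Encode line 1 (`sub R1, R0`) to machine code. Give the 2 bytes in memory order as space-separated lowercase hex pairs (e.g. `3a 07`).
a4 00

line 1 (sub): pack op=0xa:4|rd=1:2|rs=0:2|pad=0:8 = 0xa400; big→ a4 00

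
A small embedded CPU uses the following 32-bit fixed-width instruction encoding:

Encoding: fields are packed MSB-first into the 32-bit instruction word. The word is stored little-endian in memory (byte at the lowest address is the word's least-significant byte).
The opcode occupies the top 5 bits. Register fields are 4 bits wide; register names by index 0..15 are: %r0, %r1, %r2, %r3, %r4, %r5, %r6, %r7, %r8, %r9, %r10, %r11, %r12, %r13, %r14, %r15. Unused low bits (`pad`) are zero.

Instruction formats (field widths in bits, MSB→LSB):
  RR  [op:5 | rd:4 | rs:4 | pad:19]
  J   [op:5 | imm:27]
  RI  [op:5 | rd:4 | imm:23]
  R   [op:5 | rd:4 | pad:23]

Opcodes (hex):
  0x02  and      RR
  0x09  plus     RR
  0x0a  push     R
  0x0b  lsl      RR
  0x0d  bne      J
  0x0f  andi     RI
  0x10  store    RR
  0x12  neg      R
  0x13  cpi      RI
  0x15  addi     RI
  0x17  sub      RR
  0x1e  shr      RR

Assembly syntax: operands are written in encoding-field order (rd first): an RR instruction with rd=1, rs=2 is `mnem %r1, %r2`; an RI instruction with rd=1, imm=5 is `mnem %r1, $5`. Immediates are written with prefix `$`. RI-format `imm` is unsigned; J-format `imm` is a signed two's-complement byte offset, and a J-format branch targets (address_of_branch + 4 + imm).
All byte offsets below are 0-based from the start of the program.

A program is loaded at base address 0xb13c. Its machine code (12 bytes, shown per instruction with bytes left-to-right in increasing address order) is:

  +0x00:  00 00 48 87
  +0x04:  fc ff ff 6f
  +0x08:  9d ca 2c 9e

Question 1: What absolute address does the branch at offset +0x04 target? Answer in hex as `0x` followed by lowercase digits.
0xb140

[04] fc ff ff 6f → 0x6ffffffc
  top 5b → 0xd → bne [J]
  [26:0] imm=134217724 (s27→-4) = $-4
  target = base 0xb13c + off 0x04 + 4 + imm -4 = 0xb140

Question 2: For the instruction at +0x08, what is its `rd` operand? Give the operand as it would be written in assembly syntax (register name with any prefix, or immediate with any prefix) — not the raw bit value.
off 0x08: read 9d ca 2c 9e as little → 0x9e2cca9d
  opcode bits[31:27]=0x13: cpi/RI
  rd: (w>>23)&0xf=0xc → %r12
  imm: (w>>0)&0x7fffff=0x2cca9d → $2935453

%r12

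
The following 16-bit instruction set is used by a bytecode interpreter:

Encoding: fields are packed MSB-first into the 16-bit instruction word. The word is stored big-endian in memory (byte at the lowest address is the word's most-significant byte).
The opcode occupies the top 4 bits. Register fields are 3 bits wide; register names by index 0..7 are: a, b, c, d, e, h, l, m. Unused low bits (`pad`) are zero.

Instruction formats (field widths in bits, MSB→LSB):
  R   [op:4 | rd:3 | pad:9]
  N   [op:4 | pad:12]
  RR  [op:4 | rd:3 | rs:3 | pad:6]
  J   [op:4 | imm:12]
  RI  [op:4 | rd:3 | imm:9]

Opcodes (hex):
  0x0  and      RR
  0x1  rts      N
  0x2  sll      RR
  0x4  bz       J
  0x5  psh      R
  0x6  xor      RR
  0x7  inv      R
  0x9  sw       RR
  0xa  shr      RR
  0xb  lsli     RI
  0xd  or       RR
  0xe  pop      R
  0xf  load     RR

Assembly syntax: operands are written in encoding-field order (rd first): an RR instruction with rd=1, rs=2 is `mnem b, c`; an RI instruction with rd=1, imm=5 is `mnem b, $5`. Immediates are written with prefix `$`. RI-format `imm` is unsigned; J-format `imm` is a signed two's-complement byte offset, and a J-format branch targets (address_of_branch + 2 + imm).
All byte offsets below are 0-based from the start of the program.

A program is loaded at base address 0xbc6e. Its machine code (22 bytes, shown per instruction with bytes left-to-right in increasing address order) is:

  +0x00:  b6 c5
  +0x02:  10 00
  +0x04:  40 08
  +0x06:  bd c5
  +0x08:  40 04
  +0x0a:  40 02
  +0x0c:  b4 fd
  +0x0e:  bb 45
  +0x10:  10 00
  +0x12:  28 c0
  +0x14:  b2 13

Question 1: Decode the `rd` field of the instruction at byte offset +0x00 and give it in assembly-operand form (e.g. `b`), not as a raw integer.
d

@+00  big-endian(b6 c5) = 0xb6c5
  op=0xb6c5>>12=0xb ⇒ lsli (RI)
  rd@[11:9]=0x3 ⇒ d
  imm@[8:0]=0xc5 ⇒ $197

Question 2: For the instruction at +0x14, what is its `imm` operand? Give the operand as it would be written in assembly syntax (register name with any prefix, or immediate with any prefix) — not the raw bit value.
@+14  big-endian(b2 13) = 0xb213
  opcode bits[15:12]=0xb: lsli/RI
  rd: (w>>9)&0x7=0x1 → b
  imm: (w>>0)&0x1ff=0x13 → $19

$19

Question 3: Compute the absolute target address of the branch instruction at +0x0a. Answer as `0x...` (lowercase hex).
+0x0a: 40 02 ⇒ word 0x4002 (big)
  top 4b → 0x4 → bz [J]
  imm: (w>>0)&0xfff=0x2 → $2
  target = base 0xbc6e + off 0x0a + 2 + imm 2 = 0xbc7c

0xbc7c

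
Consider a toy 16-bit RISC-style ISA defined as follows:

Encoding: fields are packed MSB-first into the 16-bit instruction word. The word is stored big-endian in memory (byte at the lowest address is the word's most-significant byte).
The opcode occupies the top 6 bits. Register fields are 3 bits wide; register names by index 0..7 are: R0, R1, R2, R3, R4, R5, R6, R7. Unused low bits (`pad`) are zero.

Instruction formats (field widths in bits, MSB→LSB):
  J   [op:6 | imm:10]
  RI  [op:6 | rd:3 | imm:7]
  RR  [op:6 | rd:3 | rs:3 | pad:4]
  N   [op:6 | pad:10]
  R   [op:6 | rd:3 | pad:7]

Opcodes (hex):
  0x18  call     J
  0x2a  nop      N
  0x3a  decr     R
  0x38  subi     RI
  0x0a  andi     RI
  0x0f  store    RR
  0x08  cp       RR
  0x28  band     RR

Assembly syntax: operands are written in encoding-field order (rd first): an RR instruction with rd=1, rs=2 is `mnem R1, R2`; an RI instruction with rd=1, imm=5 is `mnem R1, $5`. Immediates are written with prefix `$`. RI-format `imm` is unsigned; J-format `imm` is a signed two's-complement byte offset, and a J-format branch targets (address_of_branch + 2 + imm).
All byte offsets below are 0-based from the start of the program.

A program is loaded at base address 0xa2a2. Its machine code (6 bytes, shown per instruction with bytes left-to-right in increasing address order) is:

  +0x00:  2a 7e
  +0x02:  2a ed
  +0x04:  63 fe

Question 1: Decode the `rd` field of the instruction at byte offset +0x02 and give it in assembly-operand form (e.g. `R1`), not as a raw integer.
R5

@+02  big-endian(2a ed) = 0x2aed
  top 6b → 0xa → andi [RI]
  rd@[9:7]=0x5 ⇒ R5
  imm@[6:0]=0x6d ⇒ $109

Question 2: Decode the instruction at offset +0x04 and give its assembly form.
+0x04: 63 fe ⇒ word 0x63fe (big)
  opcode bits[15:10]=0x18: call/J
  imm: (w>>0)&0x3ff=0x3fe (s10→-2) → $-2

call $-2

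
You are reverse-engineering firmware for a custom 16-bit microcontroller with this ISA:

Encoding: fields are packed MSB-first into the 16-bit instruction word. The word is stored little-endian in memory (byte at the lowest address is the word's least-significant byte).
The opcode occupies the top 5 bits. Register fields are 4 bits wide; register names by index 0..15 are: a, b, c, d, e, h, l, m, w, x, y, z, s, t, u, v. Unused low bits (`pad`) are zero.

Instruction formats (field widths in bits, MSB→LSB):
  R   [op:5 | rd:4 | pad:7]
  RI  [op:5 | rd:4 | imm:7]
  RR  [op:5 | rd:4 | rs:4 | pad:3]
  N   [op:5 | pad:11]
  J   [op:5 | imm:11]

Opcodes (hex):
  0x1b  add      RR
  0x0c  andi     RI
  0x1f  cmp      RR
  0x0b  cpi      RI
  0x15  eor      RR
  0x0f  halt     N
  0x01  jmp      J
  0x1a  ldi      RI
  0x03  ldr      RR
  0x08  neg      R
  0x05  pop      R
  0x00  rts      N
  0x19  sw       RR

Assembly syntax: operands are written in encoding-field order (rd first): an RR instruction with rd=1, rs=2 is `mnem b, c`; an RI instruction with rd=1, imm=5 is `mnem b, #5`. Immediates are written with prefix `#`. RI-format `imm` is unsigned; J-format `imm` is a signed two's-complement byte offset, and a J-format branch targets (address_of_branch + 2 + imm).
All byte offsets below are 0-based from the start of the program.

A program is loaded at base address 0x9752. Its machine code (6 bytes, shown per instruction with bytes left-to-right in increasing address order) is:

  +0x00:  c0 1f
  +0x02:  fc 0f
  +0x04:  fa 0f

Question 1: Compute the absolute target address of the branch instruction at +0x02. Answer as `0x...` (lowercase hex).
0x9752

off 0x02: read fc 0f as little → 0x0ffc
  opcode bits[15:11]=0x1: jmp/J
  imm: (w>>0)&0x7ff=0x7fc (s11→-4) → #-4
  target = base 0x9752 + off 0x02 + 2 + imm -4 = 0x9752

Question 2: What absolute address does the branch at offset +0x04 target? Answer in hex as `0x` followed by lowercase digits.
[04] fa 0f → 0x0ffa
  top 5b → 0x1 → jmp [J]
  [10:0] imm=2042 (s11→-6) = #-6
  target = base 0x9752 + off 0x04 + 2 + imm -6 = 0x9752

0x9752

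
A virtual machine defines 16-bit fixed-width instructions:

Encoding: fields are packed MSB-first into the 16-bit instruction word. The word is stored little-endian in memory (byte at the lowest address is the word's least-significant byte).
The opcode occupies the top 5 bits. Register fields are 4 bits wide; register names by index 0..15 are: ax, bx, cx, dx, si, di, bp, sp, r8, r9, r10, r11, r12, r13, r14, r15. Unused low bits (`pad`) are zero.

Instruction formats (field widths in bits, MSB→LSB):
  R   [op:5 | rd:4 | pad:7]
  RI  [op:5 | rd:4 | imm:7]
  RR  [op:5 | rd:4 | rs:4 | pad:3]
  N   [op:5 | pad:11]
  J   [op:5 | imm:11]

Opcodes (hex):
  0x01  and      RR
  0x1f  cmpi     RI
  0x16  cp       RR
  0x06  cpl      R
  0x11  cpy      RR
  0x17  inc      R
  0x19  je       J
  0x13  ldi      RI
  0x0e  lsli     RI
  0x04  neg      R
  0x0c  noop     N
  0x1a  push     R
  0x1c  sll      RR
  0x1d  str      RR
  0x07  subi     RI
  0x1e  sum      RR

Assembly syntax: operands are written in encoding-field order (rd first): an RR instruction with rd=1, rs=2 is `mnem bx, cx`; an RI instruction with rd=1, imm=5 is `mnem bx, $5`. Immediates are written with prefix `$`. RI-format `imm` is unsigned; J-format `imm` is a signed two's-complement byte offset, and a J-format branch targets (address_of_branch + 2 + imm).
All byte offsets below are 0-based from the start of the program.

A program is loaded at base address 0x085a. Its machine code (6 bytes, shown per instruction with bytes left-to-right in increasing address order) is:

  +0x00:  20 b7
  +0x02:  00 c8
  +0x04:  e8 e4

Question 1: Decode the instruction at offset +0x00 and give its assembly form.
cp r14, si

+0x00: 20 b7 ⇒ word 0xb720 (little)
  opcode bits[15:11]=0x16: cp/RR
  rd: (w>>7)&0xf=0xe → r14
  rs: (w>>3)&0xf=0x4 → si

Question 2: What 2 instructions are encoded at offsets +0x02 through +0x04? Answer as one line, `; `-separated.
@+02  little-endian(00 c8) = 0xc800
  op=0xc800>>11=0x19 ⇒ je (J)
  imm@[10:0]=0x0 ⇒ $0
@+04  little-endian(e8 e4) = 0xe4e8
  op=0xe4e8>>11=0x1c ⇒ sll (RR)
  rd@[10:7]=0x9 ⇒ r9
  rs@[6:3]=0xd ⇒ r13

je $0; sll r9, r13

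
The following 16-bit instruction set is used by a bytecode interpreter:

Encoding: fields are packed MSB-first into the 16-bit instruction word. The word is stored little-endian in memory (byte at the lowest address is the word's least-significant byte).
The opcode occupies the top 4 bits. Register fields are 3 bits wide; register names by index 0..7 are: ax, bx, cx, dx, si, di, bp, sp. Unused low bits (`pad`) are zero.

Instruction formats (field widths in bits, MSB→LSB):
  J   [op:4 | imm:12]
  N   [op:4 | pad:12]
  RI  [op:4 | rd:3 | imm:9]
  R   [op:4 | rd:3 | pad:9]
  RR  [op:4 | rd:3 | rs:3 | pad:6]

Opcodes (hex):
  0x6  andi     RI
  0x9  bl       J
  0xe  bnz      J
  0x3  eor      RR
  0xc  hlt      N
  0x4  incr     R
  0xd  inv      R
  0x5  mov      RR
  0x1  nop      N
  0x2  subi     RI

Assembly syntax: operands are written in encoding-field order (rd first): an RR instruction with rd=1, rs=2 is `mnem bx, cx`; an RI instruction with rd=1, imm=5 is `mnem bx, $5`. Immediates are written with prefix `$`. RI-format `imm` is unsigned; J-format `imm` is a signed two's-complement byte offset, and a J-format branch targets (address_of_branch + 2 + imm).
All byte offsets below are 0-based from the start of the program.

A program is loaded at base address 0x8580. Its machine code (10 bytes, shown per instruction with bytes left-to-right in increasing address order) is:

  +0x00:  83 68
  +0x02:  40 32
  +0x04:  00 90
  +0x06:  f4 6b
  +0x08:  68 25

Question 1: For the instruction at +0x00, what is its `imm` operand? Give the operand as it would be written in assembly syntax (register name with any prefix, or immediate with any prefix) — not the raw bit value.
$131

off 0x00: read 83 68 as little → 0x6883
  opcode bits[15:12]=0x6: andi/RI
  rd: (w>>9)&0x7=0x4 → si
  imm: (w>>0)&0x1ff=0x83 → $131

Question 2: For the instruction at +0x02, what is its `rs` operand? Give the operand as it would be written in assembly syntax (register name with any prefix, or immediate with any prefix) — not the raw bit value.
off 0x02: read 40 32 as little → 0x3240
  top 4b → 0x3 → eor [RR]
  rd@[11:9]=0x1 ⇒ bx
  rs@[8:6]=0x1 ⇒ bx

bx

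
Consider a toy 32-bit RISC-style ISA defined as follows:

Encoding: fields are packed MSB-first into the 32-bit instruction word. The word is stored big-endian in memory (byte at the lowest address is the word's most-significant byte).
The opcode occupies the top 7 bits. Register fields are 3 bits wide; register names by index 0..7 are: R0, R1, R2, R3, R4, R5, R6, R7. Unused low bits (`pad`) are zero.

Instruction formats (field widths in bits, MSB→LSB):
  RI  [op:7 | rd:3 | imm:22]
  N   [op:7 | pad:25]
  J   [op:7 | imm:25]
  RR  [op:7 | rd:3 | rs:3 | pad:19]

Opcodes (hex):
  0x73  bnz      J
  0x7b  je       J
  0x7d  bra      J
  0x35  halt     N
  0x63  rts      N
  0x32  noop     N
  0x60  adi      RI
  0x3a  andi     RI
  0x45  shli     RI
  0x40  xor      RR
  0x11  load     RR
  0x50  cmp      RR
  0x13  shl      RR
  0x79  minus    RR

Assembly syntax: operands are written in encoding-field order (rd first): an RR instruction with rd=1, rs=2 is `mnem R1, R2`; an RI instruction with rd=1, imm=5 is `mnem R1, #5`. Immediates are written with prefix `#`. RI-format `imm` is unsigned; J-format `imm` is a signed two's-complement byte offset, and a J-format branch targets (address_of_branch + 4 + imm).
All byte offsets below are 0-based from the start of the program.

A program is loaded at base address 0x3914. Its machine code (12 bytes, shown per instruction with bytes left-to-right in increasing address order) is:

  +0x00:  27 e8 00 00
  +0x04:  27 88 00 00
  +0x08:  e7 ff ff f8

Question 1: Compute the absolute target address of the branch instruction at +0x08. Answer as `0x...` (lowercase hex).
0x3918

off 0x08: read e7 ff ff f8 as big → 0xe7fffff8
  op=0xe7fffff8>>25=0x73 ⇒ bnz (J)
  imm: (w>>0)&0x1ffffff=0x1fffff8 (s25→-8) → #-8
  target = base 0x3914 + off 0x08 + 4 + imm -8 = 0x3918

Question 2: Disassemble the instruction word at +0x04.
@+04  big-endian(27 88 00 00) = 0x27880000
  top 7b → 0x13 → shl [RR]
  rd: (w>>22)&0x7=0x6 → R6
  rs: (w>>19)&0x7=0x1 → R1

shl R6, R1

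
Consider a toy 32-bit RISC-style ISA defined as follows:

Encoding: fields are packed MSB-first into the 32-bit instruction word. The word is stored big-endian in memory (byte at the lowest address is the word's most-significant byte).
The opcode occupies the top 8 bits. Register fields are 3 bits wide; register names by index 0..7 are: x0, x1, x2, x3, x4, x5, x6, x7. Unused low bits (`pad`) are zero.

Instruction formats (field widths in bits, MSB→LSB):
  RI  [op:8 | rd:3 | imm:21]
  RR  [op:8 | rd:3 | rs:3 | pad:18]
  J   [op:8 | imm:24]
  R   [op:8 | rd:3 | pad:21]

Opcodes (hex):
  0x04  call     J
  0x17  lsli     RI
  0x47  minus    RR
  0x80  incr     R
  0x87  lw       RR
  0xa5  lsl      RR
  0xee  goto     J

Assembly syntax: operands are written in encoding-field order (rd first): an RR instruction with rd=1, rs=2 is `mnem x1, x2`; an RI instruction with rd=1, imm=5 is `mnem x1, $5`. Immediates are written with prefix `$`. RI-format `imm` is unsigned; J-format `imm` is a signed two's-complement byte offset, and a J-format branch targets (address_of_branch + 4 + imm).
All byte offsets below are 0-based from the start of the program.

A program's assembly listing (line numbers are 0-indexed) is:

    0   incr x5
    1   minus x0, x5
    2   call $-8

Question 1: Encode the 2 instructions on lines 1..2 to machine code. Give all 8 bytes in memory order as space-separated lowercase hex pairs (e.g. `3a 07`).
line 1 (minus): pack op=0x47:8|rd=0:3|rs=5:3|pad=0:18 = 0x47140000; big→ 47 14 00 00
line 2 (call): pack op=0x4:8|imm=-8:24 = 0x04fffff8; big→ 04 ff ff f8

47 14 00 00 04 ff ff f8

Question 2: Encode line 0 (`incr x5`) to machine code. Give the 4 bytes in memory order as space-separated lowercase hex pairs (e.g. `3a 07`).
80 a0 00 00

0. incr fields op=0x80:8|rd=5:3|pad=0:21 → word 80a00000h → 80 a0 00 00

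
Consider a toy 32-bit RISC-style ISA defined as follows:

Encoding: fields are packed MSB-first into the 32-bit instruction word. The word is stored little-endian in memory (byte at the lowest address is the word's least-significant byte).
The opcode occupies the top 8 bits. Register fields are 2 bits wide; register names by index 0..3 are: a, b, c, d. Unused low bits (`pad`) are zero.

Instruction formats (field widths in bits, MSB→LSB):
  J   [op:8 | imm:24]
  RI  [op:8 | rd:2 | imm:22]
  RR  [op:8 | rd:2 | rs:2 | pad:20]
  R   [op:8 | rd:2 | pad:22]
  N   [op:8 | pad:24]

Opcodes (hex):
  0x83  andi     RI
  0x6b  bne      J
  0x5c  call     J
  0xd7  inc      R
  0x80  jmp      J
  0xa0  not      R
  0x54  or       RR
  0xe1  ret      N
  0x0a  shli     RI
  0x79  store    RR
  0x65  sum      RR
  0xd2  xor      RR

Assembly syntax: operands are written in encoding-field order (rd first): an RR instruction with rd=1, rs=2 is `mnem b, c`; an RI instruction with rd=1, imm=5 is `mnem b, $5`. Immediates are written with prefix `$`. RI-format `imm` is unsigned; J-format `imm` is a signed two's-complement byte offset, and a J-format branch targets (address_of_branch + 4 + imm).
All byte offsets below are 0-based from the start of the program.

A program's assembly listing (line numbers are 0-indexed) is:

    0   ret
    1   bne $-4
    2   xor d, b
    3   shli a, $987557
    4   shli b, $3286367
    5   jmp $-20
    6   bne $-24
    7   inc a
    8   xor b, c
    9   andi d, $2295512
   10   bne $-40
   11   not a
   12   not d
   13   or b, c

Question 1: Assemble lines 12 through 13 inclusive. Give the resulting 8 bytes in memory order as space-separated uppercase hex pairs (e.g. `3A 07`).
00 00 C0 A0 00 00 60 54

L12: not op=0xa0:8|rd=3:2|pad=0:22 ⇒ 0xa0c00000 ⇒ little 00 00 c0 a0
L13: or op=0x54:8|rd=1:2|rs=2:2|pad=0:20 ⇒ 0x54600000 ⇒ little 00 00 60 54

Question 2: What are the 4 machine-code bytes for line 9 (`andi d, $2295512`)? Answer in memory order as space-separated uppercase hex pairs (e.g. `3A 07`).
D8 06 E3 83

line 9 (andi): pack op=0x83:8|rd=3:2|imm=2295512:22 = 0x83e306d8; little→ d8 06 e3 83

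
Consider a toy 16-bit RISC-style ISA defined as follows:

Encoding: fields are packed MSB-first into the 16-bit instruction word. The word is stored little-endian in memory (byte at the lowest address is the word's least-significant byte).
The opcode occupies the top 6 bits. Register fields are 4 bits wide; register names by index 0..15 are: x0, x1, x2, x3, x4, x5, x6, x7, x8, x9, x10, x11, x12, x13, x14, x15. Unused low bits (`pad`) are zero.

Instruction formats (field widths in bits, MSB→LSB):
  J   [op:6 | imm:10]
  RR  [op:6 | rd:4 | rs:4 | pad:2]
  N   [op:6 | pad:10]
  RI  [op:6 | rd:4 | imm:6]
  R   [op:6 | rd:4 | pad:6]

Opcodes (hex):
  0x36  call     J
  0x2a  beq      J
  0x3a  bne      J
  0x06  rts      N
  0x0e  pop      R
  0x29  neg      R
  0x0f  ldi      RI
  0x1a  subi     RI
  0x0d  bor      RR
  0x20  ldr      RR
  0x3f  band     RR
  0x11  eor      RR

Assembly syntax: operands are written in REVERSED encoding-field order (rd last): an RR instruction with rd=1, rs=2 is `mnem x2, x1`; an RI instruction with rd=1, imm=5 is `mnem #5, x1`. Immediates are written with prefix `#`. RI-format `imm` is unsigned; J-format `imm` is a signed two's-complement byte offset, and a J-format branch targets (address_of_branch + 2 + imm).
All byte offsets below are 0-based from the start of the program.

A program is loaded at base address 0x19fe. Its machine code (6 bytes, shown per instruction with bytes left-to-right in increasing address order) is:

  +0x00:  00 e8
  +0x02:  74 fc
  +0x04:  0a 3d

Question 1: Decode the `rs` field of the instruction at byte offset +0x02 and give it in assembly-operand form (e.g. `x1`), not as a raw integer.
x13

[02] 74 fc → 0xfc74
  top 6b → 0x3f → band [RR]
  rd@[9:6]=0x1 ⇒ x1
  rs@[5:2]=0xd ⇒ x13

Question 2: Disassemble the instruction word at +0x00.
bne #0

[00] 00 e8 → 0xe800
  top 6b → 0x3a → bne [J]
  [9:0] imm=0 = #0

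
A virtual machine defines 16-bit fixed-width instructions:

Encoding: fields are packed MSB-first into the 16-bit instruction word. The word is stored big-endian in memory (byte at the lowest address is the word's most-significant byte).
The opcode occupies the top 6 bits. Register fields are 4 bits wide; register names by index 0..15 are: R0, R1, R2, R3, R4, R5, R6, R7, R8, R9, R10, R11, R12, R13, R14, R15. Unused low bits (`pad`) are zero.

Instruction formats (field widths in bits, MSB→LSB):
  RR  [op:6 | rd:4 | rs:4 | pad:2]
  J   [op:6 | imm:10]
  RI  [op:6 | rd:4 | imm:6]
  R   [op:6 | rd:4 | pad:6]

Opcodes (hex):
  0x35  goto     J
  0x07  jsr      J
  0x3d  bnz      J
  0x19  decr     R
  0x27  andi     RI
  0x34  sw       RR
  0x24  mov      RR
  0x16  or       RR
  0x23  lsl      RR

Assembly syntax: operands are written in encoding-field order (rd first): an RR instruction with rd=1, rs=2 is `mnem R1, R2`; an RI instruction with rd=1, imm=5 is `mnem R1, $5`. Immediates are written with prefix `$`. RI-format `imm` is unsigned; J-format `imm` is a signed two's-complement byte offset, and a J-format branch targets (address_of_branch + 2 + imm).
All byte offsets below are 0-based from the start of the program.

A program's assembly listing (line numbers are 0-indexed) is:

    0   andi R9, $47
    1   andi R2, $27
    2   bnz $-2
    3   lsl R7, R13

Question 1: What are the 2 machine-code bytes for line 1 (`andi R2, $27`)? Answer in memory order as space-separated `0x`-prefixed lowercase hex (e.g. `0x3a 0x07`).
line 1 (andi): pack op=0x27:6|rd=2:4|imm=27:6 = 0x9c9b; big→ 9c 9b

0x9c 0x9b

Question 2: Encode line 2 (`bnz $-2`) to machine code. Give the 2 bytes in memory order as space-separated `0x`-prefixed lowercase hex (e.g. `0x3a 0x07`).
line 2 (bnz): pack op=0x3d:6|imm=-2:10 = 0xf7fe; big→ f7 fe

0xf7 0xfe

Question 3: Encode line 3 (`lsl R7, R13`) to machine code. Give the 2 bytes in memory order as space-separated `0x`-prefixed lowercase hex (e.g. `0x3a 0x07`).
0x8d 0xf4

line 3 (lsl): pack op=0x23:6|rd=7:4|rs=13:4|pad=0:2 = 0x8df4; big→ 8d f4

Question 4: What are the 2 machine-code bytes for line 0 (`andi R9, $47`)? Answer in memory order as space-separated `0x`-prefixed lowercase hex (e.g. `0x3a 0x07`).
L0: andi op=0x27:6|rd=9:4|imm=47:6 ⇒ 0x9e6f ⇒ big 9e 6f

0x9e 0x6f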